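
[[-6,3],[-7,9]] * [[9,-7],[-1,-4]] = C[0][0] = (-6)*(9) + (3)*(-1) = -57
C[0][1] = (-6)*(-7) + (3)*(-4) = 30
C[1][0] = (-7)*(9) + (9)*(-1) = -72
C[1][1] = (-7)*(-7) + (9)*(-4) = 13
= [[-57, 30], [-72, 13]]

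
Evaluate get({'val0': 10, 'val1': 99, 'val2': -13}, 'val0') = 10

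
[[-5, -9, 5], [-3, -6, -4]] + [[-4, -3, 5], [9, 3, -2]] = [[-9, -12, 10], [6, -3, -6]]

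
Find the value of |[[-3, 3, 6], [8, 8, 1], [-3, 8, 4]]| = 351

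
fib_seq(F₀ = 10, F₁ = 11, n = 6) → [10, 11, 21, 32, 53, 85]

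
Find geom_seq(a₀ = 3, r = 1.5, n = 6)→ a_0 = 3*1.5^0 = 3.0
a_1 = 3*1.5^1 = 4.5
a_2 = 3*1.5^2 = 6.75
...
= [3.0, 4.5, 6.75, 10.125, 15.1875, 22.78125]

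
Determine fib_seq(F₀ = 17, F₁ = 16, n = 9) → [17, 16, 33, 49, 82, 131, 213, 344, 557]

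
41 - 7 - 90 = -56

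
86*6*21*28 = 303408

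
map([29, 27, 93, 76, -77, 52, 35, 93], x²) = (29)²=841, (27)²=729, (93)²=8649, (76)²=5776, (-77)²=5929, (52)²=2704, (35)²=1225, (93)²=8649
= [841, 729, 8649, 5776, 5929, 2704, 1225, 8649]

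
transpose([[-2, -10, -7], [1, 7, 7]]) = [[-2, 1], [-10, 7], [-7, 7]]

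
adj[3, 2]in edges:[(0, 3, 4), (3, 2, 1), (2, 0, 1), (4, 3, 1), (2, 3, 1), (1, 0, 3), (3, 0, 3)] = 1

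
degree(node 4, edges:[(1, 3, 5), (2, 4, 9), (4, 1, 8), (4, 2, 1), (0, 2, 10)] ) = 3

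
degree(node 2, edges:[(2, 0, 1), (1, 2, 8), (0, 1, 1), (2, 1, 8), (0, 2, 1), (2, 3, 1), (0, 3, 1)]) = incident: (2,0), (1,2), (2,1), (0,2), (2,3)
= 5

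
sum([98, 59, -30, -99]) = 98 + 59 + (-30) + (-99)
= 28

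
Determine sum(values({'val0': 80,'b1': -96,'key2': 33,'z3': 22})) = 39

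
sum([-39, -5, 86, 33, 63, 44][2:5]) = slice → [86, 33, 63]
86 + 33 + 63
= 182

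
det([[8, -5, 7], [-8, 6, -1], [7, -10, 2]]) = 237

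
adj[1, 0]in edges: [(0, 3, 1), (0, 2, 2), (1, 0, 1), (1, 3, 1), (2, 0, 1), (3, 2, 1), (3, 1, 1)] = 1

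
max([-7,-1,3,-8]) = 3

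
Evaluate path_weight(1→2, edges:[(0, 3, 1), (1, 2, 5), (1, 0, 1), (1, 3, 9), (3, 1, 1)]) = 5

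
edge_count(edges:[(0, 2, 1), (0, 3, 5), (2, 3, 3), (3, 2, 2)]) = 4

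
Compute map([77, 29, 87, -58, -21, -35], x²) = (77)²=5929, (29)²=841, (87)²=7569, (-58)²=3364, (-21)²=441, (-35)²=1225
= [5929, 841, 7569, 3364, 441, 1225]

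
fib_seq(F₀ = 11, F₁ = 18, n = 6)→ [11, 18, 29, 47, 76, 123]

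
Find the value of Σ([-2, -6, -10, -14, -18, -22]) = -72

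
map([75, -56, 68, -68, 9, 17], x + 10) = 75+10=85, -56+10=-46, 68+10=78, -68+10=-58, 9+10=19, 17+10=27
= [85, -46, 78, -58, 19, 27]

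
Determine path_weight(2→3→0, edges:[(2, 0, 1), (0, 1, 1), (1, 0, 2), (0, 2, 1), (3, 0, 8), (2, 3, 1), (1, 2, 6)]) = 9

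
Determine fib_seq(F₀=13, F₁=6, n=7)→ [13, 6, 19, 25, 44, 69, 113]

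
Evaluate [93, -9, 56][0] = 93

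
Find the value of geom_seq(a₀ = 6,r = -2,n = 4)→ [6, -12, 24, -48]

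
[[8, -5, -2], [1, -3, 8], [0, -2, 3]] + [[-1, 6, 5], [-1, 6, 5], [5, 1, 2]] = [[7, 1, 3], [0, 3, 13], [5, -1, 5]]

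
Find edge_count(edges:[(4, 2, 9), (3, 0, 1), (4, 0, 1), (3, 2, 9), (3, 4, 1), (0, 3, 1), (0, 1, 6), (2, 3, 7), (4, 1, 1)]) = 9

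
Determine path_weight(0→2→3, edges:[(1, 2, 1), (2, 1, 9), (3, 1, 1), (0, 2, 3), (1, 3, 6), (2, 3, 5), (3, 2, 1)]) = w(0→2)=3 + w(2→3)=5
= 8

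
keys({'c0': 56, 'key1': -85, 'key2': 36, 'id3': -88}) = ['c0', 'key1', 'key2', 'id3']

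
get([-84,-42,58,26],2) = 58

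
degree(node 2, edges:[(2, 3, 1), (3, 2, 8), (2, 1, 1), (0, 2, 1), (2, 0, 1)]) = incident: (2,3), (3,2), (2,1), (0,2), (2,0)
= 5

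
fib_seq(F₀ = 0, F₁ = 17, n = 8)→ [0, 17, 17, 34, 51, 85, 136, 221]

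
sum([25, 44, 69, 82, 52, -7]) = 25 + 44 + 69 + 82 + 52 + (-7)
= 265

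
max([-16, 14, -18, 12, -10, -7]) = 14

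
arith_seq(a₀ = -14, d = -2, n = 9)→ [-14, -16, -18, -20, -22, -24, -26, -28, -30]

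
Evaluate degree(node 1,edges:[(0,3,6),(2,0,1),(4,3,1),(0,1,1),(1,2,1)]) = 2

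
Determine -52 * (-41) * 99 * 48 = 10131264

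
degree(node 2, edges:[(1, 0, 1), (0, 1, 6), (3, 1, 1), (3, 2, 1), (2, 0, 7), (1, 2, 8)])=3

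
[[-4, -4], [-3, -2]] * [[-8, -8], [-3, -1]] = C[0][0] = (-4)*(-8) + (-4)*(-3) = 44
C[0][1] = (-4)*(-8) + (-4)*(-1) = 36
C[1][0] = (-3)*(-8) + (-2)*(-3) = 30
C[1][1] = (-3)*(-8) + (-2)*(-1) = 26
= [[44, 36], [30, 26]]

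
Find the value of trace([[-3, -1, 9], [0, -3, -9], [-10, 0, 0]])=-6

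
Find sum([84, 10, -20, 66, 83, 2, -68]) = 84 + 10 + (-20) + 66 + 83 + 2 + (-68)
= 157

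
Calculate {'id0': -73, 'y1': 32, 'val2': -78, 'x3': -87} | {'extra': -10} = {'id0': -73, 'y1': 32, 'val2': -78, 'x3': -87, 'extra': -10}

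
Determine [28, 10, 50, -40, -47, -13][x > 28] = [50]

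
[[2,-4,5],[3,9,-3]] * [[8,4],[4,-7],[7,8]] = [[35, 76], [39, -75]]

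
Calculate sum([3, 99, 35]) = 137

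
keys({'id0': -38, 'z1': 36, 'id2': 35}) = ['id0', 'z1', 'id2']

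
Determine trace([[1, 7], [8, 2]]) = 3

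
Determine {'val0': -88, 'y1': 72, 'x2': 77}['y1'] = 72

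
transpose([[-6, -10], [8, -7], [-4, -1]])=[[-6, 8, -4], [-10, -7, -1]]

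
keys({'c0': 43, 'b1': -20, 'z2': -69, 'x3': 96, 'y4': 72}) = ['c0', 'b1', 'z2', 'x3', 'y4']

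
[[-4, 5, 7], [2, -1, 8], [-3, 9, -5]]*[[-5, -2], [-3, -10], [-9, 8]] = [[-58, 14], [-79, 70], [33, -124]]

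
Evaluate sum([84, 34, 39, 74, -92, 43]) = 84 + 34 + 39 + 74 + (-92) + 43
= 182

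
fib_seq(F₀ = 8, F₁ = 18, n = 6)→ F_2 = F_1 + F_0 = 26
F_3 = F_2 + F_1 = 44
F_4 = F_3 + F_2 = 70
...
= [8, 18, 26, 44, 70, 114]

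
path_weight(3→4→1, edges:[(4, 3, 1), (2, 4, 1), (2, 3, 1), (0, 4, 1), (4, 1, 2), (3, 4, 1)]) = w(3→4)=1 + w(4→1)=2
= 3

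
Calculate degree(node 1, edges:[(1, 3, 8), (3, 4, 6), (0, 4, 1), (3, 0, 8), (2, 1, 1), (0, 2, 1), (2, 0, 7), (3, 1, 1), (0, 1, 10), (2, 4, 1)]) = incident: (1,3), (2,1), (3,1), (0,1)
= 4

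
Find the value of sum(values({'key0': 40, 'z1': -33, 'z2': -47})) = -40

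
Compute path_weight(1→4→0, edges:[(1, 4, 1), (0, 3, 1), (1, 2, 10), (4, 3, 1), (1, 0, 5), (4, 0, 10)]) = w(1→4)=1 + w(4→0)=10
= 11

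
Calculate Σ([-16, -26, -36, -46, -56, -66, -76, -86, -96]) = -504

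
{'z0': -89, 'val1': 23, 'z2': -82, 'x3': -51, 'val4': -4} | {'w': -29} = {'z0': -89, 'val1': 23, 'z2': -82, 'x3': -51, 'val4': -4, 'w': -29}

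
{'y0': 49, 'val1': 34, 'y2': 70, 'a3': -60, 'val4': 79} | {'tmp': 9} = {'y0': 49, 'val1': 34, 'y2': 70, 'a3': -60, 'val4': 79, 'tmp': 9}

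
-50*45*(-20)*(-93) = -4185000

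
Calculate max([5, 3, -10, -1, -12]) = 5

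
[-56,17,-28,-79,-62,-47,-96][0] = -56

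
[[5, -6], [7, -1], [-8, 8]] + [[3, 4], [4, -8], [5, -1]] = [[8, -2], [11, -9], [-3, 7]]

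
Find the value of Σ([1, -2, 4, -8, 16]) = 1 + -2 + 4 + -8 + 16
= 11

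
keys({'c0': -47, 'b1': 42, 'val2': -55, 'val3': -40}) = ['c0', 'b1', 'val2', 'val3']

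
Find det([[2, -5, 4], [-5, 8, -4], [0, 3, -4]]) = (1)*(2)*det([[8, -4], [3, -4]]) + (-1)*(-5)*det([[-5, -4], [0, -4]]) + (1)*(4)*det([[-5, 8], [0, 3]])
= -40 + 100 + -60
= 0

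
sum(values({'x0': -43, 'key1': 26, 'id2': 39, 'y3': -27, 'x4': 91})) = (-43) + 26 + 39 + (-27) + 91
= 86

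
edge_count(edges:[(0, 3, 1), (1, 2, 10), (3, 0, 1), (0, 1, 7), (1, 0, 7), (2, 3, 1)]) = 6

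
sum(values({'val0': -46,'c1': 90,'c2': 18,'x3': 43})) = 105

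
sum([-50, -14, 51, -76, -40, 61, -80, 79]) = -69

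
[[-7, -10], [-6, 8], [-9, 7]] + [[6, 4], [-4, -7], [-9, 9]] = [[-1, -6], [-10, 1], [-18, 16]]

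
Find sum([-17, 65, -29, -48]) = (-17) + 65 + (-29) + (-48)
= -29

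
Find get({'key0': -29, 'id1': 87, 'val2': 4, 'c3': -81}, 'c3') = -81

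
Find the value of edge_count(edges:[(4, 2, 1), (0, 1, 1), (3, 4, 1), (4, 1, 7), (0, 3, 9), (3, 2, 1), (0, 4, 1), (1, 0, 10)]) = 8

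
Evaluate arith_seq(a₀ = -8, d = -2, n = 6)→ [-8, -10, -12, -14, -16, -18]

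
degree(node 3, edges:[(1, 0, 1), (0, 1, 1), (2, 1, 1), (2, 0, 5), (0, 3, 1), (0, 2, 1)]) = incident: (0,3)
= 1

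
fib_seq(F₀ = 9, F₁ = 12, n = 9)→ [9, 12, 21, 33, 54, 87, 141, 228, 369]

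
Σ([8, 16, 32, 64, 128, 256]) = 504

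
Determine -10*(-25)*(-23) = -5750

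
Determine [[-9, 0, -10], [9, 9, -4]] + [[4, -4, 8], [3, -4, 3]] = [[-5, -4, -2], [12, 5, -1]]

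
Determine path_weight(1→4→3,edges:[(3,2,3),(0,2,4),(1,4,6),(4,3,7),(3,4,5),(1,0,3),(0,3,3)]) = w(1→4)=6 + w(4→3)=7
= 13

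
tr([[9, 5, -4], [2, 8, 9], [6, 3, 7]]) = 24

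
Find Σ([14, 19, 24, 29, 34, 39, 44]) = 203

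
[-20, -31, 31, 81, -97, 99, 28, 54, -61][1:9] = [-31, 31, 81, -97, 99, 28, 54, -61]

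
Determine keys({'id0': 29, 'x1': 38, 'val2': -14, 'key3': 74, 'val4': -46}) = ['id0', 'x1', 'val2', 'key3', 'val4']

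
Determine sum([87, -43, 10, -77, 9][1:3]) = -33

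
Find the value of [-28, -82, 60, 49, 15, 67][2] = 60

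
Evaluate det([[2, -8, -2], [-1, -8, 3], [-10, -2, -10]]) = (1)*(2)*det([[-8, 3], [-2, -10]]) + (-1)*(-8)*det([[-1, 3], [-10, -10]]) + (1)*(-2)*det([[-1, -8], [-10, -2]])
= 172 + 320 + 156
= 648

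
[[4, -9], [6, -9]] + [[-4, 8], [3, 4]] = [[0, -1], [9, -5]]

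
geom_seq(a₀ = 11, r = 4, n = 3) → a_0 = 11*4^0 = 11
a_1 = 11*4^1 = 44
a_2 = 11*4^2 = 176
= [11, 44, 176]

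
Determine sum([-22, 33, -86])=-75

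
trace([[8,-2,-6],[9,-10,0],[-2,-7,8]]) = diagonal: 8 + (-10) + 8
= 6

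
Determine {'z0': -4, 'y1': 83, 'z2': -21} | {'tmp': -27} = {'z0': -4, 'y1': 83, 'z2': -21, 'tmp': -27}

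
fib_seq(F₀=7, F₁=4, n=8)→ F_2 = F_1 + F_0 = 11
F_3 = F_2 + F_1 = 15
F_4 = F_3 + F_2 = 26
...
= [7, 4, 11, 15, 26, 41, 67, 108]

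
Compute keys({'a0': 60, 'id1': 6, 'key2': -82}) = ['a0', 'id1', 'key2']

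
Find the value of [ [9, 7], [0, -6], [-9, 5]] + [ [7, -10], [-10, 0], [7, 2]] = [[16, -3], [-10, -6], [-2, 7]]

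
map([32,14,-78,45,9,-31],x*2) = 32*2=64, 14*2=28, -78*2=-156, 45*2=90, 9*2=18, -31*2=-62
= [64, 28, -156, 90, 18, -62]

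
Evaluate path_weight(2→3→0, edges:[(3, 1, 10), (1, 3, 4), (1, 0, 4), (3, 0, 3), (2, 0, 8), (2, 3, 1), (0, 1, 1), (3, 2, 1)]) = w(2→3)=1 + w(3→0)=3
= 4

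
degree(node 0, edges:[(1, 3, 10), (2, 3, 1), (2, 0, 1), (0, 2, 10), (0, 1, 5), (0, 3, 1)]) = incident: (2,0), (0,2), (0,1), (0,3)
= 4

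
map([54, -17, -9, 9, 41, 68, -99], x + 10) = [64, -7, 1, 19, 51, 78, -89]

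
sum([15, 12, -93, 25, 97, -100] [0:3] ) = -66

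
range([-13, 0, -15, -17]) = 17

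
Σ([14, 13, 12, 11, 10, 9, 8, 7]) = 84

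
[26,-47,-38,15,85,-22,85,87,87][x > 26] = keep x where x > 26: 26✗, -47✗, -38✗, 15✗, 85✓, -22✗, 85✓, 87✓, 87✓
= [85, 85, 87, 87]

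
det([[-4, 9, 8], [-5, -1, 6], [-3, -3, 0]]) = (1)*(-4)*det([[-1, 6], [-3, 0]]) + (-1)*(9)*det([[-5, 6], [-3, 0]]) + (1)*(8)*det([[-5, -1], [-3, -3]])
= -72 + -162 + 96
= -138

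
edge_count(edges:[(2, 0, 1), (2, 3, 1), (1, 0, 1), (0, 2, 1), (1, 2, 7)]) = 5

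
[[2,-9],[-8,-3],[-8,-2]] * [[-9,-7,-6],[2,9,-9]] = [[-36, -95, 69], [66, 29, 75], [68, 38, 66]]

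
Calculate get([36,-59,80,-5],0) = 36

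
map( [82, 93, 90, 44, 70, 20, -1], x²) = (82)²=6724, (93)²=8649, (90)²=8100, (44)²=1936, (70)²=4900, (20)²=400, (-1)²=1
= [6724, 8649, 8100, 1936, 4900, 400, 1]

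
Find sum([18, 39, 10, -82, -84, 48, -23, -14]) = 18 + 39 + 10 + (-82) + (-84) + 48 + (-23) + (-14)
= -88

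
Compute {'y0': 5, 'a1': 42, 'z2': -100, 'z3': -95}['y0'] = 5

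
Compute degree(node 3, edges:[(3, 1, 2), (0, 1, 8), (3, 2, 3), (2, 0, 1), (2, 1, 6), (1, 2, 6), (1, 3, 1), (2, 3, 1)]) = incident: (3,1), (3,2), (1,3), (2,3)
= 4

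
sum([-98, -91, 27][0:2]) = slice → [-98, -91]
(-98) + (-91)
= -189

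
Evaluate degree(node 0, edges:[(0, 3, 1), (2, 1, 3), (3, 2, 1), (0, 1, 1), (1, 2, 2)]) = 2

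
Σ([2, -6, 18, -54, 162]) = 2 + -6 + 18 + -54 + 162
= 122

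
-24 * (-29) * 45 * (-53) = -1659960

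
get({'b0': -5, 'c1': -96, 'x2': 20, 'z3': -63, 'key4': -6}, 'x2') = 20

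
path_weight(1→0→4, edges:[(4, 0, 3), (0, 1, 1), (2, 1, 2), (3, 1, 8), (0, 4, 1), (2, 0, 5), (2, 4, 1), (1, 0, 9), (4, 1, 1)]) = 10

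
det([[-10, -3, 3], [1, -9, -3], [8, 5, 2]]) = (1)*(-10)*det([[-9, -3], [5, 2]]) + (-1)*(-3)*det([[1, -3], [8, 2]]) + (1)*(3)*det([[1, -9], [8, 5]])
= 30 + 78 + 231
= 339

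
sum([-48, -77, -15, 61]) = -79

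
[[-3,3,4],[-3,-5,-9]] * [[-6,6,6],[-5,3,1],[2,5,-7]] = C[0][0] = (-3)*(-6) + (3)*(-5) + (4)*(2) = 11
C[0][1] = (-3)*(6) + (3)*(3) + (4)*(5) = 11
C[0][2] = (-3)*(6) + (3)*(1) + (4)*(-7) = -43
C[1][0] = (-3)*(-6) + (-5)*(-5) + (-9)*(2) = 25
C[1][1] = (-3)*(6) + (-5)*(3) + (-9)*(5) = -78
C[1][2] = (-3)*(6) + (-5)*(1) + (-9)*(-7) = 40
= [[11, 11, -43], [25, -78, 40]]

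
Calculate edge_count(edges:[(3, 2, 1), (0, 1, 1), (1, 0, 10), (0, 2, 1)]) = 4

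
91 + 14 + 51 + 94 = 250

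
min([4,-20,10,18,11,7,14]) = -20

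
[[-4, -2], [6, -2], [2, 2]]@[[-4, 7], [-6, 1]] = C[0][0] = (-4)*(-4) + (-2)*(-6) = 28
C[0][1] = (-4)*(7) + (-2)*(1) = -30
C[1][0] = (6)*(-4) + (-2)*(-6) = -12
C[1][1] = (6)*(7) + (-2)*(1) = 40
C[2][0] = (2)*(-4) + (2)*(-6) = -20
C[2][1] = (2)*(7) + (2)*(1) = 16
= [[28, -30], [-12, 40], [-20, 16]]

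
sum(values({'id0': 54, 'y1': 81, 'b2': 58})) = 54 + 81 + 58
= 193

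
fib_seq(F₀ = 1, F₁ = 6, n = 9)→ F_2 = F_1 + F_0 = 7
F_3 = F_2 + F_1 = 13
F_4 = F_3 + F_2 = 20
...
= [1, 6, 7, 13, 20, 33, 53, 86, 139]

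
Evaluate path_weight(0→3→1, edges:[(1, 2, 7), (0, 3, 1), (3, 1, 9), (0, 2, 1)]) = w(0→3)=1 + w(3→1)=9
= 10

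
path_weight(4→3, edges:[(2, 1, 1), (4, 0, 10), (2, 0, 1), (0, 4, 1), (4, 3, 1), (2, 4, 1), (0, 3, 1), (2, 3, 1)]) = 1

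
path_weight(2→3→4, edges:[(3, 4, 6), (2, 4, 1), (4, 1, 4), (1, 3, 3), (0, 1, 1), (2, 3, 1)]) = 7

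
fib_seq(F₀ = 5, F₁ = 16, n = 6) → F_2 = F_1 + F_0 = 21
F_3 = F_2 + F_1 = 37
F_4 = F_3 + F_2 = 58
...
= [5, 16, 21, 37, 58, 95]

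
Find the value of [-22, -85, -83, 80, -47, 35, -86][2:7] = [-83, 80, -47, 35, -86]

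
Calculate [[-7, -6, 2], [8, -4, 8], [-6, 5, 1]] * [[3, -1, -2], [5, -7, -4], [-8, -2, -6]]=[[-67, 45, 26], [-60, 4, -48], [-1, -31, -14]]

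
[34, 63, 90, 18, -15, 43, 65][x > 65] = [90]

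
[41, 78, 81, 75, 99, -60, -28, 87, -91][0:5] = [41, 78, 81, 75, 99]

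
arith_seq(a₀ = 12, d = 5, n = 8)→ [12, 17, 22, 27, 32, 37, 42, 47]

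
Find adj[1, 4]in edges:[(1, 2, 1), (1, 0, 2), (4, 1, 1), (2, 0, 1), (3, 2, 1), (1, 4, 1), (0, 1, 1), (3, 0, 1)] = 1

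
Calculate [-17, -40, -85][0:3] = [-17, -40, -85]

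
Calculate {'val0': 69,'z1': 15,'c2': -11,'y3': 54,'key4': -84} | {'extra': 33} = {'val0': 69, 'z1': 15, 'c2': -11, 'y3': 54, 'key4': -84, 'extra': 33}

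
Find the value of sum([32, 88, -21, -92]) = 7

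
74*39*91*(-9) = -2363634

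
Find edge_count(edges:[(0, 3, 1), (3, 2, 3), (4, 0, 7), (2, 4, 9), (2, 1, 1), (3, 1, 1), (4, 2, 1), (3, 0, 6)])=8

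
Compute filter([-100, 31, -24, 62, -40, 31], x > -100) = keep x where x > -100: -100✗, 31✓, -24✓, 62✓, -40✓, 31✓
= [31, -24, 62, -40, 31]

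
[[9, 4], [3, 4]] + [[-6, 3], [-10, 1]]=[[3, 7], [-7, 5]]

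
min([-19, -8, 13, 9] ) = -19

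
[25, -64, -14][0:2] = [25, -64]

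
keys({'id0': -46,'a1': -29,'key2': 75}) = ['id0', 'a1', 'key2']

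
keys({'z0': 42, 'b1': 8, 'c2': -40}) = ['z0', 'b1', 'c2']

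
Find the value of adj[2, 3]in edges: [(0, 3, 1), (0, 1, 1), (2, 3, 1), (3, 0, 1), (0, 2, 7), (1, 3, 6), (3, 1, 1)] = 1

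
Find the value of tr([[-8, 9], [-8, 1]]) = -7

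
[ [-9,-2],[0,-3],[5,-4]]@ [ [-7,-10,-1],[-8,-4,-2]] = [[79, 98, 13], [24, 12, 6], [-3, -34, 3]]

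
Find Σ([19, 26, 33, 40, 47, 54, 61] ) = 280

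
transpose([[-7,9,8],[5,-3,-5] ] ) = [[-7, 5], [9, -3], [8, -5]]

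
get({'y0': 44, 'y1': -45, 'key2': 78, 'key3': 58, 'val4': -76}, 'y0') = 44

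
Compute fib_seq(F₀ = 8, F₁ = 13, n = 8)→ F_2 = F_1 + F_0 = 21
F_3 = F_2 + F_1 = 34
F_4 = F_3 + F_2 = 55
...
= [8, 13, 21, 34, 55, 89, 144, 233]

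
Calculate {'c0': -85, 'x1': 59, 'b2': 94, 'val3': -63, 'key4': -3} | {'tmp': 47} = {'c0': -85, 'x1': 59, 'b2': 94, 'val3': -63, 'key4': -3, 'tmp': 47}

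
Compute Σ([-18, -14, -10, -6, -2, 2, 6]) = -42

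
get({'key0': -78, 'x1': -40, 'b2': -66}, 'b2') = -66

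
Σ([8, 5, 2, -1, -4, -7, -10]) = 8 + 5 + 2 + (-1) + (-4) + (-7) + (-10)
= -7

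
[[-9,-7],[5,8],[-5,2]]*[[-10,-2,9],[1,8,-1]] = C[0][0] = (-9)*(-10) + (-7)*(1) = 83
C[0][1] = (-9)*(-2) + (-7)*(8) = -38
C[0][2] = (-9)*(9) + (-7)*(-1) = -74
C[1][0] = (5)*(-10) + (8)*(1) = -42
C[1][1] = (5)*(-2) + (8)*(8) = 54
C[1][2] = (5)*(9) + (8)*(-1) = 37
... (3 more cells)
= [[83, -38, -74], [-42, 54, 37], [52, 26, -47]]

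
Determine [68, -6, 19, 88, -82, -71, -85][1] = -6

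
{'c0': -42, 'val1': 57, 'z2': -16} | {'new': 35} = {'c0': -42, 'val1': 57, 'z2': -16, 'new': 35}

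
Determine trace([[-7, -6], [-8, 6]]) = -1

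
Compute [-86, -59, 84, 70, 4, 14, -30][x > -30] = keep x where x > -30: -86✗, -59✗, 84✓, 70✓, 4✓, 14✓, -30✗
= [84, 70, 4, 14]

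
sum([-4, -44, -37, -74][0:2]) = slice → [-4, -44]
(-4) + (-44)
= -48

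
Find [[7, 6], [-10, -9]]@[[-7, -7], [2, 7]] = [[-37, -7], [52, 7]]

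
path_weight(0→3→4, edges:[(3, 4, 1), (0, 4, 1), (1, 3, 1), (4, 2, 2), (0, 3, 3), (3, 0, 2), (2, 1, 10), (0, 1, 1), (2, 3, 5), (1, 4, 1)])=4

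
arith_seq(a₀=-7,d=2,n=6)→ a_0 = -7 + 0*2 = -7
a_1 = -7 + 1*2 = -5
a_2 = -7 + 2*2 = -3
...
= [-7, -5, -3, -1, 1, 3]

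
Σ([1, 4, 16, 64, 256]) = 341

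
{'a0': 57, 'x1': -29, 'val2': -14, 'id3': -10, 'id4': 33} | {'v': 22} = {'a0': 57, 'x1': -29, 'val2': -14, 'id3': -10, 'id4': 33, 'v': 22}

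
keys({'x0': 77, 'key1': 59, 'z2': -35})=['x0', 'key1', 'z2']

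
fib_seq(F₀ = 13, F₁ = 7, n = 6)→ F_2 = F_1 + F_0 = 20
F_3 = F_2 + F_1 = 27
F_4 = F_3 + F_2 = 47
...
= [13, 7, 20, 27, 47, 74]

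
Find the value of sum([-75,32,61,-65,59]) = (-75) + 32 + 61 + (-65) + 59
= 12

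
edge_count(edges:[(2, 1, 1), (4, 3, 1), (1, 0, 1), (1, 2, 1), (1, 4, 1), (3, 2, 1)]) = 6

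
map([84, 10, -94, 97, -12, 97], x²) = [7056, 100, 8836, 9409, 144, 9409]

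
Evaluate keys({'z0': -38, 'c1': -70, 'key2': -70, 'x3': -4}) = ['z0', 'c1', 'key2', 'x3']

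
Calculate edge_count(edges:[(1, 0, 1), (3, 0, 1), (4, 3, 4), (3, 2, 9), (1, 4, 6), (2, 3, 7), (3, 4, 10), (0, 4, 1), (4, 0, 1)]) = 9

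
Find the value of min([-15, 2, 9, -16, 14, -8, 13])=-16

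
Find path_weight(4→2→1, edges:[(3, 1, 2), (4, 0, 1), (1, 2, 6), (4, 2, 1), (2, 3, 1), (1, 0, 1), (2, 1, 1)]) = 2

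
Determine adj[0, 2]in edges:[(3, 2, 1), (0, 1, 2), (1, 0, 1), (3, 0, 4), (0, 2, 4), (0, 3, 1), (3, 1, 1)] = 4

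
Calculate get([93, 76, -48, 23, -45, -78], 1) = 76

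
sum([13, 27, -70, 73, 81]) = 13 + 27 + (-70) + 73 + 81
= 124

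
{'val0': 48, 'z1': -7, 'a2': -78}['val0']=48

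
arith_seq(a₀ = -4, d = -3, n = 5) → [-4, -7, -10, -13, -16]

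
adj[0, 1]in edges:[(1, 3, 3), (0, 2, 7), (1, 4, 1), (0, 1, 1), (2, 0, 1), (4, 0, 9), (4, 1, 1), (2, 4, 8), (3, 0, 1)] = 1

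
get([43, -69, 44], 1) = -69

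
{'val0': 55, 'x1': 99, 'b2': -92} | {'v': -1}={'val0': 55, 'x1': 99, 'b2': -92, 'v': -1}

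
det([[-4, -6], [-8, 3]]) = -60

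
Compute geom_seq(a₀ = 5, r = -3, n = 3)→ [5, -15, 45]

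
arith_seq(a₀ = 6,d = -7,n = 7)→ a_0 = 6 + 0*-7 = 6
a_1 = 6 + 1*-7 = -1
a_2 = 6 + 2*-7 = -8
...
= [6, -1, -8, -15, -22, -29, -36]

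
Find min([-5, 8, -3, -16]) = -16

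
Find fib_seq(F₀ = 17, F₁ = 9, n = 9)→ F_2 = F_1 + F_0 = 26
F_3 = F_2 + F_1 = 35
F_4 = F_3 + F_2 = 61
...
= [17, 9, 26, 35, 61, 96, 157, 253, 410]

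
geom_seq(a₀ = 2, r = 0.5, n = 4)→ a_0 = 2*0.5^0 = 2.0
a_1 = 2*0.5^1 = 1.0
a_2 = 2*0.5^2 = 0.5
...
= [2.0, 1.0, 0.5, 0.25]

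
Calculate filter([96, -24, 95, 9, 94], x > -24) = keep x where x > -24: 96✓, -24✗, 95✓, 9✓, 94✓
= [96, 95, 9, 94]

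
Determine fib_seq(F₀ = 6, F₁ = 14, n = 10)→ F_2 = F_1 + F_0 = 20
F_3 = F_2 + F_1 = 34
F_4 = F_3 + F_2 = 54
...
= [6, 14, 20, 34, 54, 88, 142, 230, 372, 602]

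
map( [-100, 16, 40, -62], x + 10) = -100+10=-90, 16+10=26, 40+10=50, -62+10=-52
= [-90, 26, 50, -52]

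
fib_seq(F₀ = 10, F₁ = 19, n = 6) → [10, 19, 29, 48, 77, 125]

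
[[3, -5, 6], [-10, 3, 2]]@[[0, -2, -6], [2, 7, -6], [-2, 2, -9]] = C[0][0] = (3)*(0) + (-5)*(2) + (6)*(-2) = -22
C[0][1] = (3)*(-2) + (-5)*(7) + (6)*(2) = -29
C[0][2] = (3)*(-6) + (-5)*(-6) + (6)*(-9) = -42
C[1][0] = (-10)*(0) + (3)*(2) + (2)*(-2) = 2
C[1][1] = (-10)*(-2) + (3)*(7) + (2)*(2) = 45
C[1][2] = (-10)*(-6) + (3)*(-6) + (2)*(-9) = 24
= [[-22, -29, -42], [2, 45, 24]]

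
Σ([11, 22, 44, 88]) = 165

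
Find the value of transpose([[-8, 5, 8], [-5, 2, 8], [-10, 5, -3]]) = [[-8, -5, -10], [5, 2, 5], [8, 8, -3]]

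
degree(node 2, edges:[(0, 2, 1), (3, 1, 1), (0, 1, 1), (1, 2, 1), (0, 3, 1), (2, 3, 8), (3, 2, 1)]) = incident: (0,2), (1,2), (2,3), (3,2)
= 4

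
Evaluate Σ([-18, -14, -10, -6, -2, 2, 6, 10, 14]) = -18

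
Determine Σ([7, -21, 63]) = 49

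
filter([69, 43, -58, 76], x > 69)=[76]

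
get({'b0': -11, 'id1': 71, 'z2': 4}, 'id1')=71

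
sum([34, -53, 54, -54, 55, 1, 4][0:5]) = slice → [34, -53, 54, -54, 55]
34 + (-53) + 54 + (-54) + 55
= 36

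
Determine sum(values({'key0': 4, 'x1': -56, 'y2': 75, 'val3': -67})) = 4 + (-56) + 75 + (-67)
= -44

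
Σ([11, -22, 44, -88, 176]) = 121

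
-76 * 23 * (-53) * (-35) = -3242540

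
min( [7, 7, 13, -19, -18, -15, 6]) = -19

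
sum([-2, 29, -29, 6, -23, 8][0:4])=4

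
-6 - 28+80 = 46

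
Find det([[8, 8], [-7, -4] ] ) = (8)*(-4) - (8)*(-7)
= 24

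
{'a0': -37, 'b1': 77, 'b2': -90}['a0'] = -37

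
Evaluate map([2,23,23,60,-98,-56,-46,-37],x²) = [4, 529, 529, 3600, 9604, 3136, 2116, 1369]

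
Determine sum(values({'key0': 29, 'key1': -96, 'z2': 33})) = -34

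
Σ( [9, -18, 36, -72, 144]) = 99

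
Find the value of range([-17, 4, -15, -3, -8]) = 21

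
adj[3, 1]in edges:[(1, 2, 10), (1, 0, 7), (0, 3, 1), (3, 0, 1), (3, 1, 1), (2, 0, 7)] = 1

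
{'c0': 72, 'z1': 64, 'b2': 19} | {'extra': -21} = {'c0': 72, 'z1': 64, 'b2': 19, 'extra': -21}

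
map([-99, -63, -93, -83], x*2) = [-198, -126, -186, -166]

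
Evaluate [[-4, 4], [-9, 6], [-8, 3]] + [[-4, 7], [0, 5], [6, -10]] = [[-8, 11], [-9, 11], [-2, -7]]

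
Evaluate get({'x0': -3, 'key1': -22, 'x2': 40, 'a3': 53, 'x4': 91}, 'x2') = 40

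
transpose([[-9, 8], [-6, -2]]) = [[-9, -6], [8, -2]]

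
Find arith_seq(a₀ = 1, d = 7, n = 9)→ [1, 8, 15, 22, 29, 36, 43, 50, 57]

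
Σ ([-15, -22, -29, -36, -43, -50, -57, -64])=(-15) + (-22) + (-29) + (-36) + (-43) + (-50) + (-57) + (-64)
= -316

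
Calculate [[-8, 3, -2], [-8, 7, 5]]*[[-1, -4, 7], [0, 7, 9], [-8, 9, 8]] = C[0][0] = (-8)*(-1) + (3)*(0) + (-2)*(-8) = 24
C[0][1] = (-8)*(-4) + (3)*(7) + (-2)*(9) = 35
C[0][2] = (-8)*(7) + (3)*(9) + (-2)*(8) = -45
C[1][0] = (-8)*(-1) + (7)*(0) + (5)*(-8) = -32
C[1][1] = (-8)*(-4) + (7)*(7) + (5)*(9) = 126
C[1][2] = (-8)*(7) + (7)*(9) + (5)*(8) = 47
= [[24, 35, -45], [-32, 126, 47]]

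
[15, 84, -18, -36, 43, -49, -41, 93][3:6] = [-36, 43, -49]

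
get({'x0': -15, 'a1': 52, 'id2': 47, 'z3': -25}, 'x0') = -15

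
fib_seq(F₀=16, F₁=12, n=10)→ F_2 = F_1 + F_0 = 28
F_3 = F_2 + F_1 = 40
F_4 = F_3 + F_2 = 68
...
= [16, 12, 28, 40, 68, 108, 176, 284, 460, 744]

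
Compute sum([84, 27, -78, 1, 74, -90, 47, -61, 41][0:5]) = slice → [84, 27, -78, 1, 74]
84 + 27 + (-78) + 1 + 74
= 108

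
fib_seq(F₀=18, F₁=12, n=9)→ F_2 = F_1 + F_0 = 30
F_3 = F_2 + F_1 = 42
F_4 = F_3 + F_2 = 72
...
= [18, 12, 30, 42, 72, 114, 186, 300, 486]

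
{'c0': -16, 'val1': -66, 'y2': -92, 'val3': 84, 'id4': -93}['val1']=-66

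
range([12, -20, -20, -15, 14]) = 34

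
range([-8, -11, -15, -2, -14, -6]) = 13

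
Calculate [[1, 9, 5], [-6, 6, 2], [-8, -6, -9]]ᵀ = [[1, -6, -8], [9, 6, -6], [5, 2, -9]]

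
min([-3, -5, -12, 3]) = -12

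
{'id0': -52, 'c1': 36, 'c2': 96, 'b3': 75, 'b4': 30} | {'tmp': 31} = {'id0': -52, 'c1': 36, 'c2': 96, 'b3': 75, 'b4': 30, 'tmp': 31}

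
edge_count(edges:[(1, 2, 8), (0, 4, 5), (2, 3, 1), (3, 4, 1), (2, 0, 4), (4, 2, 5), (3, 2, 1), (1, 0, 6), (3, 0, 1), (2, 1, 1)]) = 10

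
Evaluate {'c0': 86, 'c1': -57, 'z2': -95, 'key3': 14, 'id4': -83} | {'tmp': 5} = {'c0': 86, 'c1': -57, 'z2': -95, 'key3': 14, 'id4': -83, 'tmp': 5}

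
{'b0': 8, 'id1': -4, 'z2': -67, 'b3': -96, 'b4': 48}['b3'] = -96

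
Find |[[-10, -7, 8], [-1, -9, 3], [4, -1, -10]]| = (1)*(-10)*det([[-9, 3], [-1, -10]]) + (-1)*(-7)*det([[-1, 3], [4, -10]]) + (1)*(8)*det([[-1, -9], [4, -1]])
= -930 + -14 + 296
= -648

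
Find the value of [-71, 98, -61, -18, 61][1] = 98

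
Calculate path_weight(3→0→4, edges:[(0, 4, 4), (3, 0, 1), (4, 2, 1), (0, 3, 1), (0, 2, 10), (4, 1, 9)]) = w(3→0)=1 + w(0→4)=4
= 5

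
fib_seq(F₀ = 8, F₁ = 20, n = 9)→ [8, 20, 28, 48, 76, 124, 200, 324, 524]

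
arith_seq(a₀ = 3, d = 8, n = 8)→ [3, 11, 19, 27, 35, 43, 51, 59]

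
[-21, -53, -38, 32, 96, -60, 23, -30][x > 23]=keep x where x > 23: -21✗, -53✗, -38✗, 32✓, 96✓, -60✗, 23✗, -30✗
= [32, 96]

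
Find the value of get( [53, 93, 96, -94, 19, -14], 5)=-14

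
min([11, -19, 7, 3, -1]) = -19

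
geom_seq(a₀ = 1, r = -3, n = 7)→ a_0 = 1*(-3)^0 = 1
a_1 = 1*(-3)^1 = -3
a_2 = 1*(-3)^2 = 9
...
= [1, -3, 9, -27, 81, -243, 729]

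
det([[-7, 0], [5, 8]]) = (-7)*(8) - (0)*(5)
= -56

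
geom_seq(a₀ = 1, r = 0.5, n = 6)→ [1.0, 0.5, 0.25, 0.125, 0.0625, 0.03125]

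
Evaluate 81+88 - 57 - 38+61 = 135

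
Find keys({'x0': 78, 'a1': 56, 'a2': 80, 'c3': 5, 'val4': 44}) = ['x0', 'a1', 'a2', 'c3', 'val4']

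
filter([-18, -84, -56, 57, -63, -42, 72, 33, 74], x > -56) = keep x where x > -56: -18✓, -84✗, -56✗, 57✓, -63✗, -42✓, 72✓, 33✓, 74✓
= [-18, 57, -42, 72, 33, 74]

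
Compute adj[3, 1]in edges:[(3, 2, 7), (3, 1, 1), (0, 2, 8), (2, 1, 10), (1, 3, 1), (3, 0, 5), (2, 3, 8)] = 1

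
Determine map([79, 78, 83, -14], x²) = [6241, 6084, 6889, 196]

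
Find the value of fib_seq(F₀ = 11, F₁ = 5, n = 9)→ [11, 5, 16, 21, 37, 58, 95, 153, 248]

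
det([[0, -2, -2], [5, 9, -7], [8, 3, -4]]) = (1)*(0)*det([[9, -7], [3, -4]]) + (-1)*(-2)*det([[5, -7], [8, -4]]) + (1)*(-2)*det([[5, 9], [8, 3]])
= 0 + 72 + 114
= 186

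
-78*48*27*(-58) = 5863104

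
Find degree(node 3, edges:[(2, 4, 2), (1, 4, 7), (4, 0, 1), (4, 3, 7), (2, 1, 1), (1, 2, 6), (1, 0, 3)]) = 1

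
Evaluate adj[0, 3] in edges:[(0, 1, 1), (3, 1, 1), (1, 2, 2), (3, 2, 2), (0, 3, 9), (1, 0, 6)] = 9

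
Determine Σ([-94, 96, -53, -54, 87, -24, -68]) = -110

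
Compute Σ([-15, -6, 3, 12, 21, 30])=45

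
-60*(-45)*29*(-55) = -4306500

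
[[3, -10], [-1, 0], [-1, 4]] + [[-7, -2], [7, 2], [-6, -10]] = [[-4, -12], [6, 2], [-7, -6]]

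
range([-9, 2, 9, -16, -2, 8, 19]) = 35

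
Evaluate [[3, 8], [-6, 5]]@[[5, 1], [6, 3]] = C[0][0] = (3)*(5) + (8)*(6) = 63
C[0][1] = (3)*(1) + (8)*(3) = 27
C[1][0] = (-6)*(5) + (5)*(6) = 0
C[1][1] = (-6)*(1) + (5)*(3) = 9
= [[63, 27], [0, 9]]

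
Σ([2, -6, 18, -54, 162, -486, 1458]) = 1094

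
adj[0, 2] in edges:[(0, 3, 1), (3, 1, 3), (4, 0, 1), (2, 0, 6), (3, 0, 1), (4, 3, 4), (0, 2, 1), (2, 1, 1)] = 1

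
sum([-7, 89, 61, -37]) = (-7) + 89 + 61 + (-37)
= 106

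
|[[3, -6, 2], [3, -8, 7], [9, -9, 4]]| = -123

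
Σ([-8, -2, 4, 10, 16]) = 20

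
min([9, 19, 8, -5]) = -5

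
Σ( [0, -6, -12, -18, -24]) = 0 + (-6) + (-12) + (-18) + (-24)
= -60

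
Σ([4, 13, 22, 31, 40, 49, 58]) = 4 + 13 + 22 + 31 + 40 + 49 + 58
= 217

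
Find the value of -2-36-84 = -122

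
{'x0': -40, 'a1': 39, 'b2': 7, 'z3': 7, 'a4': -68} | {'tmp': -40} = {'x0': -40, 'a1': 39, 'b2': 7, 'z3': 7, 'a4': -68, 'tmp': -40}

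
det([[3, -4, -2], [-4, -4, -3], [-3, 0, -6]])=156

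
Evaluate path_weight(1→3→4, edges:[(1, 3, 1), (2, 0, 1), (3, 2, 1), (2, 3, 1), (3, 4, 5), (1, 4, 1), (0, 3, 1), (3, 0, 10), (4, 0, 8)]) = w(1→3)=1 + w(3→4)=5
= 6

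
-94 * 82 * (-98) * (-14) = -10575376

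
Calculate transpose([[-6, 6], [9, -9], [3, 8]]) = [[-6, 9, 3], [6, -9, 8]]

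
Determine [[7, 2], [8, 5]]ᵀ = [[7, 8], [2, 5]]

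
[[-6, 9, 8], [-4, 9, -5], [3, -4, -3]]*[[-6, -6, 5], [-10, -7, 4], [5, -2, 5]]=[[-14, -43, 46], [-91, -29, -9], [7, 16, -16]]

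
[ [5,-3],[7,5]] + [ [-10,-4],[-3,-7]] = [[-5, -7], [4, -2]]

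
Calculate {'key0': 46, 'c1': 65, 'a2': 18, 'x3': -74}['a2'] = 18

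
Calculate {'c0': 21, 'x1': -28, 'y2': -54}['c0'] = 21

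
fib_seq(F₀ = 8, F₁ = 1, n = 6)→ F_2 = F_1 + F_0 = 9
F_3 = F_2 + F_1 = 10
F_4 = F_3 + F_2 = 19
...
= [8, 1, 9, 10, 19, 29]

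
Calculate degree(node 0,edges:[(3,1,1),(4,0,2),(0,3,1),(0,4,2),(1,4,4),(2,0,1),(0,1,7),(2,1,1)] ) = incident: (4,0), (0,3), (0,4), (2,0), (0,1)
= 5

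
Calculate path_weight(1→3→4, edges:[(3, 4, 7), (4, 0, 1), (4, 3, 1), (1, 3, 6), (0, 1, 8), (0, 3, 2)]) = 13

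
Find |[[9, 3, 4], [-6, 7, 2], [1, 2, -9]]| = (1)*(9)*det([[7, 2], [2, -9]]) + (-1)*(3)*det([[-6, 2], [1, -9]]) + (1)*(4)*det([[-6, 7], [1, 2]])
= -603 + -156 + -76
= -835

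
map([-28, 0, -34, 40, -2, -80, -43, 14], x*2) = -28*2=-56, 0*2=0, -34*2=-68, 40*2=80, -2*2=-4, -80*2=-160, -43*2=-86, 14*2=28
= [-56, 0, -68, 80, -4, -160, -86, 28]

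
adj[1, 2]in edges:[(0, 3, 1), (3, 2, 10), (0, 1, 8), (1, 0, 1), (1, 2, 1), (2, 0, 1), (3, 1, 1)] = 1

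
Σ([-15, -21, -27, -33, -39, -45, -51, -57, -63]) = -351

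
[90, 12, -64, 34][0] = 90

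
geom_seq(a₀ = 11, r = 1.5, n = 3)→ [11.0, 16.5, 24.75]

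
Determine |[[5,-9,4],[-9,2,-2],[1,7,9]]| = (1)*(5)*det([[2, -2], [7, 9]]) + (-1)*(-9)*det([[-9, -2], [1, 9]]) + (1)*(4)*det([[-9, 2], [1, 7]])
= 160 + -711 + -260
= -811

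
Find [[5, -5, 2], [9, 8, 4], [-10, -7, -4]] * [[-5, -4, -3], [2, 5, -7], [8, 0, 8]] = [[-19, -45, 36], [3, 4, -51], [4, 5, 47]]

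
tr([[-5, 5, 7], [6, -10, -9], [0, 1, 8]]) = diagonal: (-5) + (-10) + 8
= -7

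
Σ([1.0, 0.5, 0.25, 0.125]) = 1.0 + 0.5 + 0.25 + 0.125
= 1.875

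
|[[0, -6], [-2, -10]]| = -12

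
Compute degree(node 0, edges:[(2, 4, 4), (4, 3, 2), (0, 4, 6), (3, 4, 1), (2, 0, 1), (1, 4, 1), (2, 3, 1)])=incident: (0,4), (2,0)
= 2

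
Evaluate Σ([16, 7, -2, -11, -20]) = -10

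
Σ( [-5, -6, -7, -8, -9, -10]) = (-5) + (-6) + (-7) + (-8) + (-9) + (-10)
= -45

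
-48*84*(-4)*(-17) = -274176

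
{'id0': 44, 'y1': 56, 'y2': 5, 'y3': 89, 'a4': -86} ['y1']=56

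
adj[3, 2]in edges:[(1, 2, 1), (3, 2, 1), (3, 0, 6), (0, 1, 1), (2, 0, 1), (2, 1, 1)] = 1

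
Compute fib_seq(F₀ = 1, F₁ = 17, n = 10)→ [1, 17, 18, 35, 53, 88, 141, 229, 370, 599]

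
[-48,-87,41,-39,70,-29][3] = -39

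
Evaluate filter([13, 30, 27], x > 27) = keep x where x > 27: 13✗, 30✓, 27✗
= [30]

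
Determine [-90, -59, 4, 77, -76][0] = -90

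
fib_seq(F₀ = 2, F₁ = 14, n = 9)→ [2, 14, 16, 30, 46, 76, 122, 198, 320]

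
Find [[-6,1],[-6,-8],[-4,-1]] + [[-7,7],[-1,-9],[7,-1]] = [[-13, 8], [-7, -17], [3, -2]]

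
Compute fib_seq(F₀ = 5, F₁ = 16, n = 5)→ [5, 16, 21, 37, 58]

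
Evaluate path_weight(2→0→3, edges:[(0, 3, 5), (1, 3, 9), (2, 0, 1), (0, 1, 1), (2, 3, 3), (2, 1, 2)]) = w(2→0)=1 + w(0→3)=5
= 6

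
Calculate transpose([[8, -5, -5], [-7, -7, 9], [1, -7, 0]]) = [[8, -7, 1], [-5, -7, -7], [-5, 9, 0]]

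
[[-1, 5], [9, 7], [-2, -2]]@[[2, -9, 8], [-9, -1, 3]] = [[-47, 4, 7], [-45, -88, 93], [14, 20, -22]]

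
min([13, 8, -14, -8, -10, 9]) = -14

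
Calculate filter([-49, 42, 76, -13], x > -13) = [42, 76]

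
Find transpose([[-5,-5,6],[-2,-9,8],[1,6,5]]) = [[-5, -2, 1], [-5, -9, 6], [6, 8, 5]]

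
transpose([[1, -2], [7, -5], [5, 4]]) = [[1, 7, 5], [-2, -5, 4]]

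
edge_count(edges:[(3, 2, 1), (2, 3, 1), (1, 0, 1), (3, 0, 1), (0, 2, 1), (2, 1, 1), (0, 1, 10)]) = 7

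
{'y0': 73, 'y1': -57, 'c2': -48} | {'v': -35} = {'y0': 73, 'y1': -57, 'c2': -48, 'v': -35}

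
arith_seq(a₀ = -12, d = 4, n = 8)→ a_0 = -12 + 0*4 = -12
a_1 = -12 + 1*4 = -8
a_2 = -12 + 2*4 = -4
...
= [-12, -8, -4, 0, 4, 8, 12, 16]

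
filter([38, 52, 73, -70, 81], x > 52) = [73, 81]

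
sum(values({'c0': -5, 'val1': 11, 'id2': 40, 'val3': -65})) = -19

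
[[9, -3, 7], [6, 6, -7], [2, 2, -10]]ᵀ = [[9, 6, 2], [-3, 6, 2], [7, -7, -10]]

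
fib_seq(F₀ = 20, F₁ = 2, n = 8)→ [20, 2, 22, 24, 46, 70, 116, 186]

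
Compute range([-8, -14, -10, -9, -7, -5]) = 9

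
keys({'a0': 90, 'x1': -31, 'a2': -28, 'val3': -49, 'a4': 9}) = ['a0', 'x1', 'a2', 'val3', 'a4']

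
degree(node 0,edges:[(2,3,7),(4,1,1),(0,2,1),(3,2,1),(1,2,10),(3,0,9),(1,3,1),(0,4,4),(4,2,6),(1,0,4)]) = 4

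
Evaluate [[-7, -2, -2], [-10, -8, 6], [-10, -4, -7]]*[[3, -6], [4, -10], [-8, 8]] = [[-13, 46], [-110, 188], [10, 44]]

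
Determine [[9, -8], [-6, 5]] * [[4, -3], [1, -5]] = C[0][0] = (9)*(4) + (-8)*(1) = 28
C[0][1] = (9)*(-3) + (-8)*(-5) = 13
C[1][0] = (-6)*(4) + (5)*(1) = -19
C[1][1] = (-6)*(-3) + (5)*(-5) = -7
= [[28, 13], [-19, -7]]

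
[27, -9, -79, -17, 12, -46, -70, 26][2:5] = [-79, -17, 12]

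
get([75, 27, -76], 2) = -76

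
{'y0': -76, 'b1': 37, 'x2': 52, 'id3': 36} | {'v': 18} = {'y0': -76, 'b1': 37, 'x2': 52, 'id3': 36, 'v': 18}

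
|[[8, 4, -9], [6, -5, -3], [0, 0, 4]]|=(1)*(8)*det([[-5, -3], [0, 4]]) + (-1)*(4)*det([[6, -3], [0, 4]]) + (1)*(-9)*det([[6, -5], [0, 0]])
= -160 + -96 + 0
= -256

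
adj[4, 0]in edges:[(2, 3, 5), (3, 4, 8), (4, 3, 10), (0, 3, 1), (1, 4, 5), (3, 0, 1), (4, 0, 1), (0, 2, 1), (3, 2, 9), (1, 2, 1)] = 1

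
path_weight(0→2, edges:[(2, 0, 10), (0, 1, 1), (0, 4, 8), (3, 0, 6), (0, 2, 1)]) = w(0→2)=1
= 1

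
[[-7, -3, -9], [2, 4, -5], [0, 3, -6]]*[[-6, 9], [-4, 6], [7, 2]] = C[0][0] = (-7)*(-6) + (-3)*(-4) + (-9)*(7) = -9
C[0][1] = (-7)*(9) + (-3)*(6) + (-9)*(2) = -99
C[1][0] = (2)*(-6) + (4)*(-4) + (-5)*(7) = -63
C[1][1] = (2)*(9) + (4)*(6) + (-5)*(2) = 32
C[2][0] = (0)*(-6) + (3)*(-4) + (-6)*(7) = -54
C[2][1] = (0)*(9) + (3)*(6) + (-6)*(2) = 6
= [[-9, -99], [-63, 32], [-54, 6]]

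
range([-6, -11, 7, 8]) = 19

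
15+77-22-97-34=-61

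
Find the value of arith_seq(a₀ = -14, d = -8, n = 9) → [-14, -22, -30, -38, -46, -54, -62, -70, -78]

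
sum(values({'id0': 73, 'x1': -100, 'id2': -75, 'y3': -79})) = -181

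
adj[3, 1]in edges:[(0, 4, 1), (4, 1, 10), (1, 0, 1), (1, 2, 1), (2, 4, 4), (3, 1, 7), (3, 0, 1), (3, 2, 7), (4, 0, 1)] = 7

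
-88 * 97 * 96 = -819456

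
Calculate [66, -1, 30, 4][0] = 66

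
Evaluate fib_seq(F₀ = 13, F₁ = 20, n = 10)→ F_2 = F_1 + F_0 = 33
F_3 = F_2 + F_1 = 53
F_4 = F_3 + F_2 = 86
...
= [13, 20, 33, 53, 86, 139, 225, 364, 589, 953]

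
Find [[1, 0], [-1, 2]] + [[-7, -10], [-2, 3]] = [[-6, -10], [-3, 5]]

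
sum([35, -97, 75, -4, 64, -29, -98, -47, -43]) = -144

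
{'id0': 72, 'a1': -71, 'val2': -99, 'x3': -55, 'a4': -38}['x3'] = -55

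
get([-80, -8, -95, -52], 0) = -80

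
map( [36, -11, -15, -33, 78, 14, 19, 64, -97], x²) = [1296, 121, 225, 1089, 6084, 196, 361, 4096, 9409]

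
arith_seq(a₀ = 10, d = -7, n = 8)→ [10, 3, -4, -11, -18, -25, -32, -39]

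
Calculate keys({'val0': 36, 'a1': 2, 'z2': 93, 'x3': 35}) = ['val0', 'a1', 'z2', 'x3']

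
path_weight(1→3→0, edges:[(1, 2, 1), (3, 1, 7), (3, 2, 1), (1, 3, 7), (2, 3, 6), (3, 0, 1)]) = 8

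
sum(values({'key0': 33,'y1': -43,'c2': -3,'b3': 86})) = 33 + (-43) + (-3) + 86
= 73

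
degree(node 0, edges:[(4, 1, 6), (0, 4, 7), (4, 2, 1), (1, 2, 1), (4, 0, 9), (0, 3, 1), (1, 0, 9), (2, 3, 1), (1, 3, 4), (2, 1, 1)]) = 4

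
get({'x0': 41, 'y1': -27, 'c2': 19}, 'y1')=-27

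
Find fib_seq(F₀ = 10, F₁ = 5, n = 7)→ F_2 = F_1 + F_0 = 15
F_3 = F_2 + F_1 = 20
F_4 = F_3 + F_2 = 35
...
= [10, 5, 15, 20, 35, 55, 90]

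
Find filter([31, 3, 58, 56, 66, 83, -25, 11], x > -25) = [31, 3, 58, 56, 66, 83, 11]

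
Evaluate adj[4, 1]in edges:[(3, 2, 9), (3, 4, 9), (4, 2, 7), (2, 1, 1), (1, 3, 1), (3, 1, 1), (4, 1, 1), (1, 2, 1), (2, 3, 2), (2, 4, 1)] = 1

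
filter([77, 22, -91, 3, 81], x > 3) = keep x where x > 3: 77✓, 22✓, -91✗, 3✗, 81✓
= [77, 22, 81]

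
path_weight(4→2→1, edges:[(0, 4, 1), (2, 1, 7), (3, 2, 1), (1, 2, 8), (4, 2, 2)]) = 9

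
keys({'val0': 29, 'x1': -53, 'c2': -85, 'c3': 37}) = ['val0', 'x1', 'c2', 'c3']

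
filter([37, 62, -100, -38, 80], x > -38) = keep x where x > -38: 37✓, 62✓, -100✗, -38✗, 80✓
= [37, 62, 80]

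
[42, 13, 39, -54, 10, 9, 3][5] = 9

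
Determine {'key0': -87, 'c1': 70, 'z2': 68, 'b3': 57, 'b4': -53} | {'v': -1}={'key0': -87, 'c1': 70, 'z2': 68, 'b3': 57, 'b4': -53, 'v': -1}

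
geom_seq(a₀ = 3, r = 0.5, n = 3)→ [3.0, 1.5, 0.75]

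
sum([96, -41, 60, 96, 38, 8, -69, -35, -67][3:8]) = 38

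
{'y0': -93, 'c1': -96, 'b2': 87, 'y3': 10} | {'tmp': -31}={'y0': -93, 'c1': -96, 'b2': 87, 'y3': 10, 'tmp': -31}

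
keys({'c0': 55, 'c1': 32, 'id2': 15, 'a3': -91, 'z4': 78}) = ['c0', 'c1', 'id2', 'a3', 'z4']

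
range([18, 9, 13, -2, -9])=27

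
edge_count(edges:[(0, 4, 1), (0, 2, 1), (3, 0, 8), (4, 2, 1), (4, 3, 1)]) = 5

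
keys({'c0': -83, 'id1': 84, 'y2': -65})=['c0', 'id1', 'y2']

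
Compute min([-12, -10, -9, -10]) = -12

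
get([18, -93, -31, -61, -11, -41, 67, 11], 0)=18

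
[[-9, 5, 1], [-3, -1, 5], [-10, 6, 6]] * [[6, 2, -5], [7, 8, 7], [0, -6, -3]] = C[0][0] = (-9)*(6) + (5)*(7) + (1)*(0) = -19
C[0][1] = (-9)*(2) + (5)*(8) + (1)*(-6) = 16
C[0][2] = (-9)*(-5) + (5)*(7) + (1)*(-3) = 77
C[1][0] = (-3)*(6) + (-1)*(7) + (5)*(0) = -25
C[1][1] = (-3)*(2) + (-1)*(8) + (5)*(-6) = -44
C[1][2] = (-3)*(-5) + (-1)*(7) + (5)*(-3) = -7
... (3 more cells)
= [[-19, 16, 77], [-25, -44, -7], [-18, -8, 74]]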